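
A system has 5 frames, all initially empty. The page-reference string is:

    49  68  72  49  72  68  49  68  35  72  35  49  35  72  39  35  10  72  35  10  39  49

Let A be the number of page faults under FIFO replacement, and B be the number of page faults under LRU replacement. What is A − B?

Under FIFO: F F F . . . . . F . . . . . F . F . . . . F → 7 faults.
Under LRU: F F F . . . . . F . . . . . F . F . . . . . → 6 faults.
A − B = 7 − 6 = 1.

1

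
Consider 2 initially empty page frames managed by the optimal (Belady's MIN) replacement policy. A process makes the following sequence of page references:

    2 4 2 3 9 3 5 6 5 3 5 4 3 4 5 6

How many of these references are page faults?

10

2: miss, frames {2}
4: miss, frames {2,4}
2: hit
3: miss, evict 2, frames {4,3}
9: miss, evict 4, frames {3,9}
3: hit
5: miss, evict 9, frames {3,5}
6: miss, evict 3, frames {5,6}
5: hit
3: miss, evict 6, frames {5,3}
5: hit
4: miss, evict 5, frames {3,4}
3: hit
4: hit
5: miss, evict 4, frames {3,5}
6: miss, evict 5, frames {3,6}
Page faults: 10.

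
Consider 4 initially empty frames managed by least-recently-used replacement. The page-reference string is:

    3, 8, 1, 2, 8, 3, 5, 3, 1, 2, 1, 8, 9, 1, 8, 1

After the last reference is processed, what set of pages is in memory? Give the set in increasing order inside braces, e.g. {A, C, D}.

{1, 2, 8, 9}

3: fault, frames [3]
8: fault, frames [3, 8]
1: fault, frames [3, 8, 1]
2: fault, frames [3, 8, 1, 2]
8: hit
3: hit
5: fault, evict 1, frames [2, 8, 3, 5]
3: hit
1: fault, evict 2, frames [8, 5, 3, 1]
2: fault, evict 8, frames [5, 3, 1, 2]
1: hit
8: fault, evict 5, frames [3, 2, 1, 8]
9: fault, evict 3, frames [2, 1, 8, 9]
1: hit
8: hit
1: hit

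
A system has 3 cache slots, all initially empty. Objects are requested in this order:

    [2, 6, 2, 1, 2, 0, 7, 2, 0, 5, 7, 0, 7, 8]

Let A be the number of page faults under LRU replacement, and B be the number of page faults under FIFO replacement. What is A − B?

-2

Under LRU: F F . F . F F . . F F . . F → 8 faults.
Under FIFO: F F . F . F F F . F . F F F → 10 faults.
A − B = 8 − 10 = -2.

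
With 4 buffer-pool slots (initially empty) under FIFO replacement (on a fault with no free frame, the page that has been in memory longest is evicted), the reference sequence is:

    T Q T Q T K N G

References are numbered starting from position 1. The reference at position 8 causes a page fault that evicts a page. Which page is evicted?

T

pos 1: T → miss, frames {T}
pos 2: Q → miss, frames {T,Q}
pos 3: T → hit
pos 4: Q → hit
pos 5: T → hit
pos 6: K → miss, frames {T,Q,K}
pos 7: N → miss, frames {T,Q,K,N}
pos 8: G → miss, evict T, frames {Q,K,N,G}
At position 8, page T is evicted.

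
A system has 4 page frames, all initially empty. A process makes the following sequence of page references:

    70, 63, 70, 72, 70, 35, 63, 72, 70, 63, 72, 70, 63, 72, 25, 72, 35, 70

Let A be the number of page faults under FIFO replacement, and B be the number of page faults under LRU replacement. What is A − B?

Under FIFO: F F . F . F . . . . . . . . F . . F → 6 faults.
Under LRU: F F . F . F . . . . . . . . F . F F → 7 faults.
A − B = 6 − 7 = -1.

-1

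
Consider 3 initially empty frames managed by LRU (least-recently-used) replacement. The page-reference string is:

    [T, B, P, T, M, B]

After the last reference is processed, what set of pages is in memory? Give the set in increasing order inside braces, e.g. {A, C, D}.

{B, M, T}

T: miss, frames {T}
B: miss, frames {T,B}
P: miss, frames {T,B,P}
T: hit
M: miss, evict B, frames {P,T,M}
B: miss, evict P, frames {T,M,B}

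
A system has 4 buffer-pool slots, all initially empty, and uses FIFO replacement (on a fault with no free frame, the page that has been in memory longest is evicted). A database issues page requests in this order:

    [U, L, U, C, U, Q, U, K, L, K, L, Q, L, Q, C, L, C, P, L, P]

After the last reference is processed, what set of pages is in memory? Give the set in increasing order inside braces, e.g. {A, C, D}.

{K, L, P, Q}

U → fault, frames {U}
L → fault, frames {U,L}
U → hit
C → fault, frames {U,L,C}
U → hit
Q → fault, frames {U,L,C,Q}
U → hit
K → fault, evict U, frames {L,C,Q,K}
L → hit
K → hit
L → hit
Q → hit
L → hit
Q → hit
C → hit
L → hit
C → hit
P → fault, evict L, frames {C,Q,K,P}
L → fault, evict C, frames {Q,K,P,L}
P → hit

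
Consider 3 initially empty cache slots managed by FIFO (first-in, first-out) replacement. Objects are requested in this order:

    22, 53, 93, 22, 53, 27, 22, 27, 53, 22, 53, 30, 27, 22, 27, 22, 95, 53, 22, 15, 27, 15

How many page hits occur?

9

22: fault, frames (22)
53: fault, frames (22 53)
93: fault, frames (22 53 93)
22: hit
53: hit
27: fault, evict 22, frames (53 93 27)
22: fault, evict 53, frames (93 27 22)
27: hit
53: fault, evict 93, frames (27 22 53)
22: hit
53: hit
30: fault, evict 27, frames (22 53 30)
27: fault, evict 22, frames (53 30 27)
22: fault, evict 53, frames (30 27 22)
27: hit
22: hit
95: fault, evict 30, frames (27 22 95)
53: fault, evict 27, frames (22 95 53)
22: hit
15: fault, evict 22, frames (95 53 15)
27: fault, evict 95, frames (53 15 27)
15: hit
Hits: 9.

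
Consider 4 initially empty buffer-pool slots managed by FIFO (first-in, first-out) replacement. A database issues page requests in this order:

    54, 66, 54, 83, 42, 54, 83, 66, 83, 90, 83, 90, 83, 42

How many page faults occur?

5

54 → miss, frames [54]
66 → miss, frames [54, 66]
54 → hit
83 → miss, frames [54, 66, 83]
42 → miss, frames [54, 66, 83, 42]
54 → hit
83 → hit
66 → hit
83 → hit
90 → miss, evict 54, frames [66, 83, 42, 90]
83 → hit
90 → hit
83 → hit
42 → hit
Page faults: 5.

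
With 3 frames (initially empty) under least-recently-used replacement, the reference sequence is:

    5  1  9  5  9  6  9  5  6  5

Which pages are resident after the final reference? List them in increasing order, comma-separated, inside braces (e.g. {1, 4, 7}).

{5, 6, 9}

5: fault, frames {5}
1: fault, frames {5,1}
9: fault, frames {5,1,9}
5: hit
9: hit
6: fault, evict 1, frames {5,9,6}
9: hit
5: hit
6: hit
5: hit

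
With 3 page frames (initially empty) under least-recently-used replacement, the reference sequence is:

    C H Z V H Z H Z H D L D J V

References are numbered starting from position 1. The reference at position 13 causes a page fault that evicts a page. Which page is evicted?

pos 1: C -> miss, frames {C}
pos 2: H -> miss, frames {C,H}
pos 3: Z -> miss, frames {C,H,Z}
pos 4: V -> miss, evict C, frames {H,Z,V}
pos 5: H -> hit
pos 6: Z -> hit
pos 7: H -> hit
pos 8: Z -> hit
pos 9: H -> hit
pos 10: D -> miss, evict V, frames {Z,H,D}
pos 11: L -> miss, evict Z, frames {H,D,L}
pos 12: D -> hit
pos 13: J -> miss, evict H, frames {L,D,J}
At position 13, page H is evicted.

H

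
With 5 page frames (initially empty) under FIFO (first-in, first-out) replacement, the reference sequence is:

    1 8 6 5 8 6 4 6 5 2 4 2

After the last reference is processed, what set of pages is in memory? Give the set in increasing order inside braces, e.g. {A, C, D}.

{2, 4, 5, 6, 8}

1: fault, frames {1}
8: fault, frames {1,8}
6: fault, frames {1,8,6}
5: fault, frames {1,8,6,5}
8: hit
6: hit
4: fault, frames {1,8,6,5,4}
6: hit
5: hit
2: fault, evict 1, frames {8,6,5,4,2}
4: hit
2: hit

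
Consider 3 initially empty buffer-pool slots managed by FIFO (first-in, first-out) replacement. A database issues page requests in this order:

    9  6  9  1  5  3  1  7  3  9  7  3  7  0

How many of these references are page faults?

9: fault, frames {9}
6: fault, frames {9,6}
9: hit
1: fault, frames {9,6,1}
5: fault, evict 9, frames {6,1,5}
3: fault, evict 6, frames {1,5,3}
1: hit
7: fault, evict 1, frames {5,3,7}
3: hit
9: fault, evict 5, frames {3,7,9}
7: hit
3: hit
7: hit
0: fault, evict 3, frames {7,9,0}
Page faults: 8.

8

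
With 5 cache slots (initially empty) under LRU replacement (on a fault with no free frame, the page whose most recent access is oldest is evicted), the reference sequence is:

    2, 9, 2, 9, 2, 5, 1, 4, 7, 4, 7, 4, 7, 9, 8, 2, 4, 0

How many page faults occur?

10

2 → miss, frames {2}
9 → miss, frames {2,9}
2 → hit
9 → hit
2 → hit
5 → miss, frames {9,2,5}
1 → miss, frames {9,2,5,1}
4 → miss, frames {9,2,5,1,4}
7 → miss, evict 9, frames {2,5,1,4,7}
4 → hit
7 → hit
4 → hit
7 → hit
9 → miss, evict 2, frames {5,1,4,7,9}
8 → miss, evict 5, frames {1,4,7,9,8}
2 → miss, evict 1, frames {4,7,9,8,2}
4 → hit
0 → miss, evict 7, frames {9,8,2,4,0}
Page faults: 10.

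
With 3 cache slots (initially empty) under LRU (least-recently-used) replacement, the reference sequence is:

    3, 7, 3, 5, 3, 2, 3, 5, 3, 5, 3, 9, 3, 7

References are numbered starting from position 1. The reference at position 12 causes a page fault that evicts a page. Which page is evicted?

2

pos 1: 3 → fault, frames (3)
pos 2: 7 → fault, frames (3 7)
pos 3: 3 → hit
pos 4: 5 → fault, frames (7 3 5)
pos 5: 3 → hit
pos 6: 2 → fault, evict 7, frames (5 3 2)
pos 7: 3 → hit
pos 8: 5 → hit
pos 9: 3 → hit
pos 10: 5 → hit
pos 11: 3 → hit
pos 12: 9 → fault, evict 2, frames (5 3 9)
At position 12, page 2 is evicted.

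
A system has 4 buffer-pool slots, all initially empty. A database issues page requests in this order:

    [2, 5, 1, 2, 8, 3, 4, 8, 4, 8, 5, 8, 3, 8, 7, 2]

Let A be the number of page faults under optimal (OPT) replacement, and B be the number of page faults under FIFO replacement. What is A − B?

-1

Under OPT: F F F . F F F . . . . . . . F F → 8 faults.
Under FIFO: F F F . F F F . . . F . . . F F → 9 faults.
A − B = 8 − 9 = -1.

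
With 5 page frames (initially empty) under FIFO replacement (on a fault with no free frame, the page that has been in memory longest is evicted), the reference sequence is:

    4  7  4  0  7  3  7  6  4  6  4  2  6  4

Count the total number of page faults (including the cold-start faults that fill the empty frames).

7

4 → fault, frames [4]
7 → fault, frames [4, 7]
4 → hit
0 → fault, frames [4, 7, 0]
7 → hit
3 → fault, frames [4, 7, 0, 3]
7 → hit
6 → fault, frames [4, 7, 0, 3, 6]
4 → hit
6 → hit
4 → hit
2 → fault, evict 4, frames [7, 0, 3, 6, 2]
6 → hit
4 → fault, evict 7, frames [0, 3, 6, 2, 4]
Page faults: 7.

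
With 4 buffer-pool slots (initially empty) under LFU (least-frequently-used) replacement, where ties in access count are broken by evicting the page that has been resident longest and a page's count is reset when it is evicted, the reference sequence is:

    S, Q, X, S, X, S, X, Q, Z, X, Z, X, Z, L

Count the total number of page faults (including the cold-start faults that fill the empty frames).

S → miss, frames [S]
Q → miss, frames [S, Q]
X → miss, frames [S, Q, X]
S → hit
X → hit
S → hit
X → hit
Q → hit
Z → miss, frames [S, Q, X, Z]
X → hit
Z → hit
X → hit
Z → hit
L → miss, evict Q, frames [S, X, Z, L]
Page faults: 5.

5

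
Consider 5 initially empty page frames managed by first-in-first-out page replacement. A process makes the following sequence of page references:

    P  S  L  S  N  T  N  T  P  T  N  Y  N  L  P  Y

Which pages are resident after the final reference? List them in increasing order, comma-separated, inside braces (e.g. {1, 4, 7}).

P -> fault, frames {P}
S -> fault, frames {P,S}
L -> fault, frames {P,S,L}
S -> hit
N -> fault, frames {P,S,L,N}
T -> fault, frames {P,S,L,N,T}
N -> hit
T -> hit
P -> hit
T -> hit
N -> hit
Y -> fault, evict P, frames {S,L,N,T,Y}
N -> hit
L -> hit
P -> fault, evict S, frames {L,N,T,Y,P}
Y -> hit

{L, N, P, T, Y}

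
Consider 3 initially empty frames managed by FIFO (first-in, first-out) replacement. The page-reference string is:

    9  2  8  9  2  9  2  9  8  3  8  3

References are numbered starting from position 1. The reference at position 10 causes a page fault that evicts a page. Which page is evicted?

9

pos 1: 9 → fault, frames (9)
pos 2: 2 → fault, frames (9 2)
pos 3: 8 → fault, frames (9 2 8)
pos 4: 9 → hit
pos 5: 2 → hit
pos 6: 9 → hit
pos 7: 2 → hit
pos 8: 9 → hit
pos 9: 8 → hit
pos 10: 3 → fault, evict 9, frames (2 8 3)
At position 10, page 9 is evicted.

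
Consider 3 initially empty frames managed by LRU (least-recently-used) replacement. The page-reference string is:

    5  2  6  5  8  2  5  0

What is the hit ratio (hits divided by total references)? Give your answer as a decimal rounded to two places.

0.25

5: fault, frames {5}
2: fault, frames {5,2}
6: fault, frames {5,2,6}
5: hit
8: fault, evict 2, frames {6,5,8}
2: fault, evict 6, frames {5,8,2}
5: hit
0: fault, evict 8, frames {2,5,0}
Hits: 2 of 8 references → 2/8 = 0.2500.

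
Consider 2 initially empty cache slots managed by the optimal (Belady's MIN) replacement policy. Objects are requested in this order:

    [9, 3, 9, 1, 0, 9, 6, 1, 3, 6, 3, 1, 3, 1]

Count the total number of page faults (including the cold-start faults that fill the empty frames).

9: fault, frames (9)
3: fault, frames (9 3)
9: hit
1: fault, evict 3, frames (9 1)
0: fault, evict 1, frames (9 0)
9: hit
6: fault, evict 0, frames (9 6)
1: fault, evict 9, frames (6 1)
3: fault, evict 1, frames (6 3)
6: hit
3: hit
1: fault, evict 6, frames (3 1)
3: hit
1: hit
Page faults: 8.

8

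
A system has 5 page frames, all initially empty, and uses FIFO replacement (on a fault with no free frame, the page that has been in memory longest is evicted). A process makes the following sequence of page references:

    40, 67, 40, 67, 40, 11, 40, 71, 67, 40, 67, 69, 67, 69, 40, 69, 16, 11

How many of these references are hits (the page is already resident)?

12

40 -> fault, frames (40)
67 -> fault, frames (40 67)
40 -> hit
67 -> hit
40 -> hit
11 -> fault, frames (40 67 11)
40 -> hit
71 -> fault, frames (40 67 11 71)
67 -> hit
40 -> hit
67 -> hit
69 -> fault, frames (40 67 11 71 69)
67 -> hit
69 -> hit
40 -> hit
69 -> hit
16 -> fault, evict 40, frames (67 11 71 69 16)
11 -> hit
Hits: 12.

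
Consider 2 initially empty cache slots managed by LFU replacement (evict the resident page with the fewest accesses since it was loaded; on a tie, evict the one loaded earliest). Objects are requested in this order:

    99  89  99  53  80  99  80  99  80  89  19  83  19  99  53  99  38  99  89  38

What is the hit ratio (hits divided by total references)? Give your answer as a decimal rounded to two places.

0.40

99: miss, frames {99}
89: miss, frames {99,89}
99: hit
53: miss, evict 89, frames {99,53}
80: miss, evict 53, frames {99,80}
99: hit
80: hit
99: hit
80: hit
89: miss, evict 80, frames {99,89}
19: miss, evict 89, frames {99,19}
83: miss, evict 19, frames {99,83}
19: miss, evict 83, frames {99,19}
99: hit
53: miss, evict 19, frames {99,53}
99: hit
38: miss, evict 53, frames {99,38}
99: hit
89: miss, evict 38, frames {99,89}
38: miss, evict 89, frames {99,38}
Hits: 8 of 20 references → 8/20 = 0.4000.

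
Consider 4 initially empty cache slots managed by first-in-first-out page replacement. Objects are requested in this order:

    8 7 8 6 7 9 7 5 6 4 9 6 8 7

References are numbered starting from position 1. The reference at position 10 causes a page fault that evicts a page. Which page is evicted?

7

pos 1: 8 -> fault, frames (8)
pos 2: 7 -> fault, frames (8 7)
pos 3: 8 -> hit
pos 4: 6 -> fault, frames (8 7 6)
pos 5: 7 -> hit
pos 6: 9 -> fault, frames (8 7 6 9)
pos 7: 7 -> hit
pos 8: 5 -> fault, evict 8, frames (7 6 9 5)
pos 9: 6 -> hit
pos 10: 4 -> fault, evict 7, frames (6 9 5 4)
At position 10, page 7 is evicted.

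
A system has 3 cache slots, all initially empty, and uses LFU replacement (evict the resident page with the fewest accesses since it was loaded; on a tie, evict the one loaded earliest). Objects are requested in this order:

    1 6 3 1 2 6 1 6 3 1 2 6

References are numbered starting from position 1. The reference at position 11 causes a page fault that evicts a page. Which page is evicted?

3

pos 1: 1 → fault, frames {1}
pos 2: 6 → fault, frames {1,6}
pos 3: 3 → fault, frames {1,6,3}
pos 4: 1 → hit
pos 5: 2 → fault, evict 6, frames {1,3,2}
pos 6: 6 → fault, evict 3, frames {1,2,6}
pos 7: 1 → hit
pos 8: 6 → hit
pos 9: 3 → fault, evict 2, frames {1,6,3}
pos 10: 1 → hit
pos 11: 2 → fault, evict 3, frames {1,6,2}
At position 11, page 3 is evicted.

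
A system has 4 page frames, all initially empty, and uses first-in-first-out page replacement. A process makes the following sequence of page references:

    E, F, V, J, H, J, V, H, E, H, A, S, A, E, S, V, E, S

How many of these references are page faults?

9

E → fault, frames (E)
F → fault, frames (E F)
V → fault, frames (E F V)
J → fault, frames (E F V J)
H → fault, evict E, frames (F V J H)
J → hit
V → hit
H → hit
E → fault, evict F, frames (V J H E)
H → hit
A → fault, evict V, frames (J H E A)
S → fault, evict J, frames (H E A S)
A → hit
E → hit
S → hit
V → fault, evict H, frames (E A S V)
E → hit
S → hit
Page faults: 9.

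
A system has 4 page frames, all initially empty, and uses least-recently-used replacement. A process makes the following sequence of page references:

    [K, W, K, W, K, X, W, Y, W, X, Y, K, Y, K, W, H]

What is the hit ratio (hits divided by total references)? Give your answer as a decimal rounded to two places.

K -> fault, frames {K}
W -> fault, frames {K,W}
K -> hit
W -> hit
K -> hit
X -> fault, frames {W,K,X}
W -> hit
Y -> fault, frames {K,X,W,Y}
W -> hit
X -> hit
Y -> hit
K -> hit
Y -> hit
K -> hit
W -> hit
H -> fault, evict X, frames {Y,K,W,H}
Hits: 11 of 16 references → 11/16 = 0.6875.

0.69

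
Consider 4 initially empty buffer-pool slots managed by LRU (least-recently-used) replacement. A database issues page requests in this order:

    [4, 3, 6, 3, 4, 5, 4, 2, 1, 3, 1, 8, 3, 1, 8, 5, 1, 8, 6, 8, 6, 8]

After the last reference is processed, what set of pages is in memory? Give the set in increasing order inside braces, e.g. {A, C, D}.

{1, 5, 6, 8}

4: miss, frames [4]
3: miss, frames [4, 3]
6: miss, frames [4, 3, 6]
3: hit
4: hit
5: miss, frames [6, 3, 4, 5]
4: hit
2: miss, evict 6, frames [3, 5, 4, 2]
1: miss, evict 3, frames [5, 4, 2, 1]
3: miss, evict 5, frames [4, 2, 1, 3]
1: hit
8: miss, evict 4, frames [2, 3, 1, 8]
3: hit
1: hit
8: hit
5: miss, evict 2, frames [3, 1, 8, 5]
1: hit
8: hit
6: miss, evict 3, frames [5, 1, 8, 6]
8: hit
6: hit
8: hit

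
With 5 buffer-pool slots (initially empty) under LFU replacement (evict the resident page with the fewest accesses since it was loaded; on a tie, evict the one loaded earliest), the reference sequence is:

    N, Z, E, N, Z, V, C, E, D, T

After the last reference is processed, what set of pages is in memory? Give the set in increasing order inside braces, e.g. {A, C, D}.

N -> miss, frames [N]
Z -> miss, frames [N, Z]
E -> miss, frames [N, Z, E]
N -> hit
Z -> hit
V -> miss, frames [N, Z, E, V]
C -> miss, frames [N, Z, E, V, C]
E -> hit
D -> miss, evict V, frames [N, Z, E, C, D]
T -> miss, evict C, frames [N, Z, E, D, T]

{D, E, N, T, Z}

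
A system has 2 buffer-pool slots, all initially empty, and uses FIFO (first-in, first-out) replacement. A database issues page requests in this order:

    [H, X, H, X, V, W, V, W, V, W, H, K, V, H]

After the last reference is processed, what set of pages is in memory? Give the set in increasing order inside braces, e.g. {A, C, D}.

{H, V}

H: miss, frames [H]
X: miss, frames [H, X]
H: hit
X: hit
V: miss, evict H, frames [X, V]
W: miss, evict X, frames [V, W]
V: hit
W: hit
V: hit
W: hit
H: miss, evict V, frames [W, H]
K: miss, evict W, frames [H, K]
V: miss, evict H, frames [K, V]
H: miss, evict K, frames [V, H]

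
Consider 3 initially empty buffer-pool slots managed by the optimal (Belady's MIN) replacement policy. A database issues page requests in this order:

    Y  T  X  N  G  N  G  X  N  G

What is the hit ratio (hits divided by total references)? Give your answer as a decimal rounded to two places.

Y → fault, frames {Y}
T → fault, frames {Y,T}
X → fault, frames {Y,T,X}
N → fault, evict T, frames {Y,X,N}
G → fault, evict Y, frames {X,N,G}
N → hit
G → hit
X → hit
N → hit
G → hit
Hits: 5 of 10 references → 5/10 = 0.5000.

0.50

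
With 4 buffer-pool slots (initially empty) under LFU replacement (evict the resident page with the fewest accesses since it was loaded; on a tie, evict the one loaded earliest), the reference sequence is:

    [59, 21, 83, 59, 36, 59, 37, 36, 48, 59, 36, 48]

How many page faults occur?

6

59 → miss, frames {59}
21 → miss, frames {59,21}
83 → miss, frames {59,21,83}
59 → hit
36 → miss, frames {59,21,83,36}
59 → hit
37 → miss, evict 21, frames {59,83,36,37}
36 → hit
48 → miss, evict 83, frames {59,36,37,48}
59 → hit
36 → hit
48 → hit
Page faults: 6.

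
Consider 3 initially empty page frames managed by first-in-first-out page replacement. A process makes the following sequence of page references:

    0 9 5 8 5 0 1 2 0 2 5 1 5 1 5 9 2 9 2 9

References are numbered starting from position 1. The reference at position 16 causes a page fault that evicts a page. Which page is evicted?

1

pos 1: 0: miss, frames [0]
pos 2: 9: miss, frames [0, 9]
pos 3: 5: miss, frames [0, 9, 5]
pos 4: 8: miss, evict 0, frames [9, 5, 8]
pos 5: 5: hit
pos 6: 0: miss, evict 9, frames [5, 8, 0]
pos 7: 1: miss, evict 5, frames [8, 0, 1]
pos 8: 2: miss, evict 8, frames [0, 1, 2]
pos 9: 0: hit
pos 10: 2: hit
pos 11: 5: miss, evict 0, frames [1, 2, 5]
pos 12: 1: hit
pos 13: 5: hit
pos 14: 1: hit
pos 15: 5: hit
pos 16: 9: miss, evict 1, frames [2, 5, 9]
At position 16, page 1 is evicted.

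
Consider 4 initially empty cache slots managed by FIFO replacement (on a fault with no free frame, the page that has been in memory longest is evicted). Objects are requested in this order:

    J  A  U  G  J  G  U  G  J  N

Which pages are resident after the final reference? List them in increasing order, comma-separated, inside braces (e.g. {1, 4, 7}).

J -> fault, frames [J]
A -> fault, frames [J, A]
U -> fault, frames [J, A, U]
G -> fault, frames [J, A, U, G]
J -> hit
G -> hit
U -> hit
G -> hit
J -> hit
N -> fault, evict J, frames [A, U, G, N]

{A, G, N, U}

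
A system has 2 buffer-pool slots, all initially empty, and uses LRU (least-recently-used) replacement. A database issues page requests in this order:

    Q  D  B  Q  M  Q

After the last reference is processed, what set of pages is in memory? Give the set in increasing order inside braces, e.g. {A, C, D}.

Q: fault, frames {Q}
D: fault, frames {Q,D}
B: fault, evict Q, frames {D,B}
Q: fault, evict D, frames {B,Q}
M: fault, evict B, frames {Q,M}
Q: hit

{M, Q}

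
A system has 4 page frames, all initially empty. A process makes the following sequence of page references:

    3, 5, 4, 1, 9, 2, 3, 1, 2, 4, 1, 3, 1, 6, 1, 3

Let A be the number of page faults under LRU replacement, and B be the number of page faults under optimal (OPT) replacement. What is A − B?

2

Under LRU: F F F F F F F . . F . . . F . . → 9 faults.
Under OPT: F F F F F F . . . . . . . F . . → 7 faults.
A − B = 9 − 7 = 2.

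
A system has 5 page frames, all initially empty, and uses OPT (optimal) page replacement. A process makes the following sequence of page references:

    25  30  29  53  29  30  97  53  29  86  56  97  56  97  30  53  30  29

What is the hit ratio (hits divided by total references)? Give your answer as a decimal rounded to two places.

25 -> miss, frames {25}
30 -> miss, frames {25,30}
29 -> miss, frames {25,30,29}
53 -> miss, frames {25,30,29,53}
29 -> hit
30 -> hit
97 -> miss, frames {25,30,29,53,97}
53 -> hit
29 -> hit
86 -> miss, evict 25, frames {30,29,53,97,86}
56 -> miss, evict 86, frames {30,29,53,97,56}
97 -> hit
56 -> hit
97 -> hit
30 -> hit
53 -> hit
30 -> hit
29 -> hit
Hits: 11 of 18 references → 11/18 = 0.6111.

0.61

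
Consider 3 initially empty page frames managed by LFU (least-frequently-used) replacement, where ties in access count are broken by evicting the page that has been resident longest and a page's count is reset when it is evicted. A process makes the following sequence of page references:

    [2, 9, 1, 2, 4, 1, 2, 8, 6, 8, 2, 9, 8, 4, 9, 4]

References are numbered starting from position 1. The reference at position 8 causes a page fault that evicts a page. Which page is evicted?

4

pos 1: 2: fault, frames {2}
pos 2: 9: fault, frames {2,9}
pos 3: 1: fault, frames {2,9,1}
pos 4: 2: hit
pos 5: 4: fault, evict 9, frames {2,1,4}
pos 6: 1: hit
pos 7: 2: hit
pos 8: 8: fault, evict 4, frames {2,1,8}
At position 8, page 4 is evicted.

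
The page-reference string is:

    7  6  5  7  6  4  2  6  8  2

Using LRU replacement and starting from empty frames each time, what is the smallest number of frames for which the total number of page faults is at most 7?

f=1: 10 faults
f=2: 10 faults
f=3: 6 faults
f=4: 6 faults
f=5: 6 faults
f=6: 6 faults
Smallest f with faults ≤ 7 is 3.

3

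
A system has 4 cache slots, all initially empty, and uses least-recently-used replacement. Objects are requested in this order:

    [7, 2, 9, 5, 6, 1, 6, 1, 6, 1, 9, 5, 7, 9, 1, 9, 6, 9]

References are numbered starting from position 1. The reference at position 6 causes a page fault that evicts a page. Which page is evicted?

pos 1: 7 → fault, frames (7)
pos 2: 2 → fault, frames (7 2)
pos 3: 9 → fault, frames (7 2 9)
pos 4: 5 → fault, frames (7 2 9 5)
pos 5: 6 → fault, evict 7, frames (2 9 5 6)
pos 6: 1 → fault, evict 2, frames (9 5 6 1)
At position 6, page 2 is evicted.

2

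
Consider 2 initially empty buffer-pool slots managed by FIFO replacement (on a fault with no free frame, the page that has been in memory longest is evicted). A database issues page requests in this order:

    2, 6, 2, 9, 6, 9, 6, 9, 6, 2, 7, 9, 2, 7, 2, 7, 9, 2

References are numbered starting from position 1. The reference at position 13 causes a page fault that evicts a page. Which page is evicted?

7

pos 1: 2: miss, frames (2)
pos 2: 6: miss, frames (2 6)
pos 3: 2: hit
pos 4: 9: miss, evict 2, frames (6 9)
pos 5: 6: hit
pos 6: 9: hit
pos 7: 6: hit
pos 8: 9: hit
pos 9: 6: hit
pos 10: 2: miss, evict 6, frames (9 2)
pos 11: 7: miss, evict 9, frames (2 7)
pos 12: 9: miss, evict 2, frames (7 9)
pos 13: 2: miss, evict 7, frames (9 2)
At position 13, page 7 is evicted.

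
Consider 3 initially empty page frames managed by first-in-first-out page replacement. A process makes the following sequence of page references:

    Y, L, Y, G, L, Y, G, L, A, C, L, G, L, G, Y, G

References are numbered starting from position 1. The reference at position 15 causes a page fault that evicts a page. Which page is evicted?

pos 1: Y → fault, frames (Y)
pos 2: L → fault, frames (Y L)
pos 3: Y → hit
pos 4: G → fault, frames (Y L G)
pos 5: L → hit
pos 6: Y → hit
pos 7: G → hit
pos 8: L → hit
pos 9: A → fault, evict Y, frames (L G A)
pos 10: C → fault, evict L, frames (G A C)
pos 11: L → fault, evict G, frames (A C L)
pos 12: G → fault, evict A, frames (C L G)
pos 13: L → hit
pos 14: G → hit
pos 15: Y → fault, evict C, frames (L G Y)
At position 15, page C is evicted.

C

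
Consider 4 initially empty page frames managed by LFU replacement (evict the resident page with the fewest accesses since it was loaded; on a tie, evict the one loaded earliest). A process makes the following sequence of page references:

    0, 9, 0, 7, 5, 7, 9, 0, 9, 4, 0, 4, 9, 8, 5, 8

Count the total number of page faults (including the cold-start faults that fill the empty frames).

8

0 -> miss, frames [0]
9 -> miss, frames [0, 9]
0 -> hit
7 -> miss, frames [0, 9, 7]
5 -> miss, frames [0, 9, 7, 5]
7 -> hit
9 -> hit
0 -> hit
9 -> hit
4 -> miss, evict 5, frames [0, 9, 7, 4]
0 -> hit
4 -> hit
9 -> hit
8 -> miss, evict 7, frames [0, 9, 4, 8]
5 -> miss, evict 8, frames [0, 9, 4, 5]
8 -> miss, evict 5, frames [0, 9, 4, 8]
Page faults: 8.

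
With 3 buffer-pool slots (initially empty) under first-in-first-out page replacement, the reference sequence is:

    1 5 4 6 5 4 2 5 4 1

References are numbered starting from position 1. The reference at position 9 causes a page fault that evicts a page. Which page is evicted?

6

pos 1: 1 -> miss, frames {1}
pos 2: 5 -> miss, frames {1,5}
pos 3: 4 -> miss, frames {1,5,4}
pos 4: 6 -> miss, evict 1, frames {5,4,6}
pos 5: 5 -> hit
pos 6: 4 -> hit
pos 7: 2 -> miss, evict 5, frames {4,6,2}
pos 8: 5 -> miss, evict 4, frames {6,2,5}
pos 9: 4 -> miss, evict 6, frames {2,5,4}
At position 9, page 6 is evicted.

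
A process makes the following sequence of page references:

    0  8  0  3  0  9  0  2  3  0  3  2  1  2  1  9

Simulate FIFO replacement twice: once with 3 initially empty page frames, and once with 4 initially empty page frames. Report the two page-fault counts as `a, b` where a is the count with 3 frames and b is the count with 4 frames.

3 frames: F F . F . F F F F . . . F . . F → 9 faults.
4 frames: F F . F . F . F . F . . F . . . → 7 faults.
7 < 9: adding a frame reduced faults, as is typical.

9, 7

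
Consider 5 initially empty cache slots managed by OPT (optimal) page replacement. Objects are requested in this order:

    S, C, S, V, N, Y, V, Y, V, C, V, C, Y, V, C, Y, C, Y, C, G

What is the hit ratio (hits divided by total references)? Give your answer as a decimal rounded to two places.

0.70

S -> miss, frames {S}
C -> miss, frames {S,C}
S -> hit
V -> miss, frames {S,C,V}
N -> miss, frames {S,C,V,N}
Y -> miss, frames {S,C,V,N,Y}
V -> hit
Y -> hit
V -> hit
C -> hit
V -> hit
C -> hit
Y -> hit
V -> hit
C -> hit
Y -> hit
C -> hit
Y -> hit
C -> hit
G -> miss, evict Y, frames {S,C,V,N,G}
Hits: 14 of 20 references → 14/20 = 0.7000.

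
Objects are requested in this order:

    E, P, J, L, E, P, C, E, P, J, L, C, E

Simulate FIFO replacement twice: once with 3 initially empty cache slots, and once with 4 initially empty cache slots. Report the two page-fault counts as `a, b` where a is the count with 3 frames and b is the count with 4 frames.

10, 11

3 frames: F F F F F F F . . F F . F → 10 faults.
4 frames: F F F F . . F F F F F F F → 11 faults.
11 > 10: adding a frame increased faults — Belady's anomaly.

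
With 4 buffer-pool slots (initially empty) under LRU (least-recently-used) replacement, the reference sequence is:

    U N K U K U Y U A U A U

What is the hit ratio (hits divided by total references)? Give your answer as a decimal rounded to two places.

0.58

U → miss, frames [U]
N → miss, frames [U, N]
K → miss, frames [U, N, K]
U → hit
K → hit
U → hit
Y → miss, frames [N, K, U, Y]
U → hit
A → miss, evict N, frames [K, Y, U, A]
U → hit
A → hit
U → hit
Hits: 7 of 12 references → 7/12 = 0.5833.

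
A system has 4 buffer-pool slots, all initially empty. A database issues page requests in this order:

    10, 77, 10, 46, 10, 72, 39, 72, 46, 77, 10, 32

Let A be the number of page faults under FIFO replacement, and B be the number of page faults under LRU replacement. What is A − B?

Under FIFO: F F . F . F F . . . F F → 7 faults.
Under LRU: F F . F . F F . . F F F → 8 faults.
A − B = 7 − 8 = -1.

-1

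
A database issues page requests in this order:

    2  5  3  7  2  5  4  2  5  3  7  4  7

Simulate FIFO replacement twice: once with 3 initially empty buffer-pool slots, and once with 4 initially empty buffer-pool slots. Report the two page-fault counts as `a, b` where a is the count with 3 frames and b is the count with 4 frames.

3 frames: F F F F F F F . . F F . . → 9 faults.
4 frames: F F F F . . F F F F F F . → 10 faults.
10 > 9: adding a frame increased faults — Belady's anomaly.

9, 10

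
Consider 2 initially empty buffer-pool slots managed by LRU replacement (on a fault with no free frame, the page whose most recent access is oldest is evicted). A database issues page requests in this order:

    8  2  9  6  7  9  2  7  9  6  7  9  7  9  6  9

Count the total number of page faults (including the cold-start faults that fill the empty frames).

8 → fault, frames {8}
2 → fault, frames {8,2}
9 → fault, evict 8, frames {2,9}
6 → fault, evict 2, frames {9,6}
7 → fault, evict 9, frames {6,7}
9 → fault, evict 6, frames {7,9}
2 → fault, evict 7, frames {9,2}
7 → fault, evict 9, frames {2,7}
9 → fault, evict 2, frames {7,9}
6 → fault, evict 7, frames {9,6}
7 → fault, evict 9, frames {6,7}
9 → fault, evict 6, frames {7,9}
7 → hit
9 → hit
6 → fault, evict 7, frames {9,6}
9 → hit
Page faults: 13.

13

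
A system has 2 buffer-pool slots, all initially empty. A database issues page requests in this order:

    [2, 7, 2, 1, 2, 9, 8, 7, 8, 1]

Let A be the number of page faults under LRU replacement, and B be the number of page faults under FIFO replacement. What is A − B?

Under LRU: F F . F . F F F . F → 7 faults.
Under FIFO: F F . F F F F F . F → 8 faults.
A − B = 7 − 8 = -1.

-1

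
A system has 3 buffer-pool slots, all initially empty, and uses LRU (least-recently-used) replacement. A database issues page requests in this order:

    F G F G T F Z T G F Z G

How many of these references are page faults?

7

F → miss, frames [F]
G → miss, frames [F, G]
F → hit
G → hit
T → miss, frames [F, G, T]
F → hit
Z → miss, evict G, frames [T, F, Z]
T → hit
G → miss, evict F, frames [Z, T, G]
F → miss, evict Z, frames [T, G, F]
Z → miss, evict T, frames [G, F, Z]
G → hit
Page faults: 7.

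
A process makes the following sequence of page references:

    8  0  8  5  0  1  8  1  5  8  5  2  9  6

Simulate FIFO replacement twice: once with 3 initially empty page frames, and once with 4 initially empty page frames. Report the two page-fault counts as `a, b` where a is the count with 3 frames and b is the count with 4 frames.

3 frames: F F . F . F F . . . . F F F → 8 faults.
4 frames: F F . F . F . . . . . F F F → 7 faults.
7 < 8: adding a frame reduced faults, as is typical.

8, 7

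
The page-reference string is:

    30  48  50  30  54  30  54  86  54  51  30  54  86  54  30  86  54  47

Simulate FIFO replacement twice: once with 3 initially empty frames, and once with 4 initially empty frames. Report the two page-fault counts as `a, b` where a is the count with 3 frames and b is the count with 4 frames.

3 frames: F F F . F F . F . F . F . . F F . F → 11 faults.
4 frames: F F F . F . . F . F F . . . . . . F → 8 faults.
8 < 11: adding a frame reduced faults, as is typical.

11, 8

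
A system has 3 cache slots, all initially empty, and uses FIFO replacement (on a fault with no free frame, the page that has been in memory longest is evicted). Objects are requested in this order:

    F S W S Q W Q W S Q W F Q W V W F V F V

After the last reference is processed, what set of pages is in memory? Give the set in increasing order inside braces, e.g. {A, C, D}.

{F, V, W}

F: miss, frames [F]
S: miss, frames [F, S]
W: miss, frames [F, S, W]
S: hit
Q: miss, evict F, frames [S, W, Q]
W: hit
Q: hit
W: hit
S: hit
Q: hit
W: hit
F: miss, evict S, frames [W, Q, F]
Q: hit
W: hit
V: miss, evict W, frames [Q, F, V]
W: miss, evict Q, frames [F, V, W]
F: hit
V: hit
F: hit
V: hit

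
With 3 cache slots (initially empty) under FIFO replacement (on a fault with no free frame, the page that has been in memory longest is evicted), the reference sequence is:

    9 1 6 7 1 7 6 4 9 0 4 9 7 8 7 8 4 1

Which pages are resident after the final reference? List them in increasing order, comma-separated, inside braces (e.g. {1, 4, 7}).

9 -> miss, frames {9}
1 -> miss, frames {9,1}
6 -> miss, frames {9,1,6}
7 -> miss, evict 9, frames {1,6,7}
1 -> hit
7 -> hit
6 -> hit
4 -> miss, evict 1, frames {6,7,4}
9 -> miss, evict 6, frames {7,4,9}
0 -> miss, evict 7, frames {4,9,0}
4 -> hit
9 -> hit
7 -> miss, evict 4, frames {9,0,7}
8 -> miss, evict 9, frames {0,7,8}
7 -> hit
8 -> hit
4 -> miss, evict 0, frames {7,8,4}
1 -> miss, evict 7, frames {8,4,1}

{1, 4, 8}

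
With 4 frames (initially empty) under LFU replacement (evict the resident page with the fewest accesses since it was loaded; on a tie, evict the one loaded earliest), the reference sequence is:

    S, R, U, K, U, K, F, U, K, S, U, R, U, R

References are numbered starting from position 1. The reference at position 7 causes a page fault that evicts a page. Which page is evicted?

S

pos 1: S → fault, frames (S)
pos 2: R → fault, frames (S R)
pos 3: U → fault, frames (S R U)
pos 4: K → fault, frames (S R U K)
pos 5: U → hit
pos 6: K → hit
pos 7: F → fault, evict S, frames (R U K F)
At position 7, page S is evicted.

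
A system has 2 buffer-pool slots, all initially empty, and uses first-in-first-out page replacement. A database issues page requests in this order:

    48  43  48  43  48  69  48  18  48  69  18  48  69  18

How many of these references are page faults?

48 → miss, frames (48)
43 → miss, frames (48 43)
48 → hit
43 → hit
48 → hit
69 → miss, evict 48, frames (43 69)
48 → miss, evict 43, frames (69 48)
18 → miss, evict 69, frames (48 18)
48 → hit
69 → miss, evict 48, frames (18 69)
18 → hit
48 → miss, evict 18, frames (69 48)
69 → hit
18 → miss, evict 69, frames (48 18)
Page faults: 8.

8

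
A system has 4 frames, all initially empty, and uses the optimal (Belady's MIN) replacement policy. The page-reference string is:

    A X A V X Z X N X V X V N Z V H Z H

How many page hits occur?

A -> fault, frames (A)
X -> fault, frames (A X)
A -> hit
V -> fault, frames (A X V)
X -> hit
Z -> fault, frames (A X V Z)
X -> hit
N -> fault, evict A, frames (X V Z N)
X -> hit
V -> hit
X -> hit
V -> hit
N -> hit
Z -> hit
V -> hit
H -> fault, evict N, frames (X V Z H)
Z -> hit
H -> hit
Hits: 12.

12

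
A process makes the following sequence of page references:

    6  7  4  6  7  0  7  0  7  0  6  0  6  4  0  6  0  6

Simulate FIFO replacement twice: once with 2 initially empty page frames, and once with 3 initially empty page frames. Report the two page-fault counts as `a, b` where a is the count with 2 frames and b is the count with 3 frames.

2 frames: F F F F F F . . . . F . . F F F . . → 10 faults.
3 frames: F F F . . F . . . . F . . . . . . . → 5 faults.
5 < 10: adding a frame reduced faults, as is typical.

10, 5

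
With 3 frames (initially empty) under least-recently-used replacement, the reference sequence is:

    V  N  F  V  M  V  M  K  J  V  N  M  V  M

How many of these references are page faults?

9

V: fault, frames [V]
N: fault, frames [V, N]
F: fault, frames [V, N, F]
V: hit
M: fault, evict N, frames [F, V, M]
V: hit
M: hit
K: fault, evict F, frames [V, M, K]
J: fault, evict V, frames [M, K, J]
V: fault, evict M, frames [K, J, V]
N: fault, evict K, frames [J, V, N]
M: fault, evict J, frames [V, N, M]
V: hit
M: hit
Page faults: 9.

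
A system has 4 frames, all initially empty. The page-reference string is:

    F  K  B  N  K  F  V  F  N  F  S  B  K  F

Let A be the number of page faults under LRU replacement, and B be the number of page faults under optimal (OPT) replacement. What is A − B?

1

Under LRU: F F F F . . F . . . F F F . → 8 faults.
Under OPT: F F F F . . F . . . F . F . → 7 faults.
A − B = 8 − 7 = 1.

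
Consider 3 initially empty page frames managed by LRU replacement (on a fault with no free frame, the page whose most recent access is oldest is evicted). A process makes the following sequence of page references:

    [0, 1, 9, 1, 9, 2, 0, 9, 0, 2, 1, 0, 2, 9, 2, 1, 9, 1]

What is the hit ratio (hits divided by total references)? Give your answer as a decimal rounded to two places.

0.56

0: miss, frames [0]
1: miss, frames [0, 1]
9: miss, frames [0, 1, 9]
1: hit
9: hit
2: miss, evict 0, frames [1, 9, 2]
0: miss, evict 1, frames [9, 2, 0]
9: hit
0: hit
2: hit
1: miss, evict 9, frames [0, 2, 1]
0: hit
2: hit
9: miss, evict 1, frames [0, 2, 9]
2: hit
1: miss, evict 0, frames [9, 2, 1]
9: hit
1: hit
Hits: 10 of 18 references → 10/18 = 0.5556.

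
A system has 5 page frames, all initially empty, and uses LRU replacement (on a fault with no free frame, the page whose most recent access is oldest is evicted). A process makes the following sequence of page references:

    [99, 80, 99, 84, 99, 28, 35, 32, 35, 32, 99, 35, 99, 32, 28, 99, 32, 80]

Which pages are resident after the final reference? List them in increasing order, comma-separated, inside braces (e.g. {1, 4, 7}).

{28, 32, 35, 80, 99}

99 → fault, frames (99)
80 → fault, frames (99 80)
99 → hit
84 → fault, frames (80 99 84)
99 → hit
28 → fault, frames (80 84 99 28)
35 → fault, frames (80 84 99 28 35)
32 → fault, evict 80, frames (84 99 28 35 32)
35 → hit
32 → hit
99 → hit
35 → hit
99 → hit
32 → hit
28 → hit
99 → hit
32 → hit
80 → fault, evict 84, frames (35 28 99 32 80)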